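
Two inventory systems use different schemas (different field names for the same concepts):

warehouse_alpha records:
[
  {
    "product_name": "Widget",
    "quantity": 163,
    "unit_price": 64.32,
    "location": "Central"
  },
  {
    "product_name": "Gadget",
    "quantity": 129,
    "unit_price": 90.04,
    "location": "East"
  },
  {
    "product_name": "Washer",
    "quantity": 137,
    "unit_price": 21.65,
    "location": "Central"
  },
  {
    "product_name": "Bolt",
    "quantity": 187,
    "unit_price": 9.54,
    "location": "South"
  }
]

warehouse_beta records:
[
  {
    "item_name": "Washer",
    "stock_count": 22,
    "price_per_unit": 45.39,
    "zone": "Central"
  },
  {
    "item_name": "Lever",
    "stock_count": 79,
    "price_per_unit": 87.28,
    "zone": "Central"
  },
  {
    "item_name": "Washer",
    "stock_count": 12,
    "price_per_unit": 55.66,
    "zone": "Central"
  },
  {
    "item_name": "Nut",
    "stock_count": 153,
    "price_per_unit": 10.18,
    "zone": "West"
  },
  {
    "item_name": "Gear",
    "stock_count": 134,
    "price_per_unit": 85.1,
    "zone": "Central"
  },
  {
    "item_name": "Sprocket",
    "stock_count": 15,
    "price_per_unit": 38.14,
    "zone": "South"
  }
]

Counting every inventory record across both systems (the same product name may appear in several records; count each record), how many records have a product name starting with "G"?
2

Schema mapping: "product_name" (warehouse_alpha) = "item_name" (warehouse_beta) = product name

Records with product name starting with "G" in warehouse_alpha: 1
Records with product name starting with "G" in warehouse_beta: 1

Total: 1 + 1 = 2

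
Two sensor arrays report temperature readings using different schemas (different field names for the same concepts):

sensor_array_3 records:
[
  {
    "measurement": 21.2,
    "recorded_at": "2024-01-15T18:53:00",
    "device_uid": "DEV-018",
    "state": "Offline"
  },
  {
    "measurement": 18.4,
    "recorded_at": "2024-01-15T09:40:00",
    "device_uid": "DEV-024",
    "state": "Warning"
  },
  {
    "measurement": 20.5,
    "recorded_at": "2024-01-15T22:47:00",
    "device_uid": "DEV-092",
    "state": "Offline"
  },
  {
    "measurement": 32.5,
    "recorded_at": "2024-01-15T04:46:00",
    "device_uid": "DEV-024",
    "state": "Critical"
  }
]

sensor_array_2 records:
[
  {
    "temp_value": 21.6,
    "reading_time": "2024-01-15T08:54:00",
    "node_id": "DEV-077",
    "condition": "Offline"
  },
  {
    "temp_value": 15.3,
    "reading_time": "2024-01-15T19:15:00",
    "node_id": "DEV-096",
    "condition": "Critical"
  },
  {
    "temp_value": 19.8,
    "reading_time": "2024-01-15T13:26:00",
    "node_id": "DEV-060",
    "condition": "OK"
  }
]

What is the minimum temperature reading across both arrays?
15.3

Schema mapping: "measurement" (sensor_array_3) = "temp_value" (sensor_array_2) = temperature reading

Minimum in sensor_array_3: 18.4
Minimum in sensor_array_2: 15.3

Overall minimum: min(18.4, 15.3) = 15.3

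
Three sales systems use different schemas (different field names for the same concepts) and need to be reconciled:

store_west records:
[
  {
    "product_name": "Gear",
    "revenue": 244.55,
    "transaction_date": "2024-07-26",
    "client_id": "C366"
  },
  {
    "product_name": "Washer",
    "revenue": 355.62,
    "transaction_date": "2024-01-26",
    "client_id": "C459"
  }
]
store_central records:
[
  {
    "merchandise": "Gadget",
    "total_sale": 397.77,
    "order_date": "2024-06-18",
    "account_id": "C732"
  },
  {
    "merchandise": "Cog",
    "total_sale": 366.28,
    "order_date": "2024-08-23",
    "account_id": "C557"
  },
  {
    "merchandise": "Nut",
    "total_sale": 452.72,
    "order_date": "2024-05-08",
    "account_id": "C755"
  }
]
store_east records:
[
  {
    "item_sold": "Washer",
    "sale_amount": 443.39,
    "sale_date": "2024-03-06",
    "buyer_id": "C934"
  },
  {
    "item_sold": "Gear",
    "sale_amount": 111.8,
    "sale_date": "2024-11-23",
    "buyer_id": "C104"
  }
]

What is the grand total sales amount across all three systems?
2372.13

Schema reconciliation - all amount fields map to sale amount:

store_west (revenue): 600.17
store_central (total_sale): 1216.77
store_east (sale_amount): 555.19

Grand total: 2372.13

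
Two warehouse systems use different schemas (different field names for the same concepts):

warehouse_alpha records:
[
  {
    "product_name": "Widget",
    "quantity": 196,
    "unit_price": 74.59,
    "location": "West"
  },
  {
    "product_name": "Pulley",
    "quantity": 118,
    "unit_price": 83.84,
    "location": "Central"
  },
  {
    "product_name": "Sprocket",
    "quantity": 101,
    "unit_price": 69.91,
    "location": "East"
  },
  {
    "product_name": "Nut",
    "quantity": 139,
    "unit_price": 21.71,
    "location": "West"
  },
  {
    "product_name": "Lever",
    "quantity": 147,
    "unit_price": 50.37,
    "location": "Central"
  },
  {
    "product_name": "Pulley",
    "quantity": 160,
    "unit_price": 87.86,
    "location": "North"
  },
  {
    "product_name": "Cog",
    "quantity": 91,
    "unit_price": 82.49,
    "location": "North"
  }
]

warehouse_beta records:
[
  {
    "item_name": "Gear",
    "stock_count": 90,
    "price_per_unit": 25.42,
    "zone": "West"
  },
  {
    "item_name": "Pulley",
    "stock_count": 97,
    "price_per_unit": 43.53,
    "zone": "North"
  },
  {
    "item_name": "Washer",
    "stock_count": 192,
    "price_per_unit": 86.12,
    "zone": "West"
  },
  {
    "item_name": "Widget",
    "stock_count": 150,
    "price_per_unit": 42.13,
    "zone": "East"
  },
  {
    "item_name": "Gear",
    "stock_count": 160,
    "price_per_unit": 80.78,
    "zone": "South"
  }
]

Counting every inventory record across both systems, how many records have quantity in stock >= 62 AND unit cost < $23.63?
1

Schema mappings:
- "quantity" (warehouse_alpha) = "stock_count" (warehouse_beta) = quantity
- "unit_price" (warehouse_alpha) = "price_per_unit" (warehouse_beta) = unit cost

Records meeting both conditions in warehouse_alpha: 1
Records meeting both conditions in warehouse_beta: 0

Total: 1 + 0 = 1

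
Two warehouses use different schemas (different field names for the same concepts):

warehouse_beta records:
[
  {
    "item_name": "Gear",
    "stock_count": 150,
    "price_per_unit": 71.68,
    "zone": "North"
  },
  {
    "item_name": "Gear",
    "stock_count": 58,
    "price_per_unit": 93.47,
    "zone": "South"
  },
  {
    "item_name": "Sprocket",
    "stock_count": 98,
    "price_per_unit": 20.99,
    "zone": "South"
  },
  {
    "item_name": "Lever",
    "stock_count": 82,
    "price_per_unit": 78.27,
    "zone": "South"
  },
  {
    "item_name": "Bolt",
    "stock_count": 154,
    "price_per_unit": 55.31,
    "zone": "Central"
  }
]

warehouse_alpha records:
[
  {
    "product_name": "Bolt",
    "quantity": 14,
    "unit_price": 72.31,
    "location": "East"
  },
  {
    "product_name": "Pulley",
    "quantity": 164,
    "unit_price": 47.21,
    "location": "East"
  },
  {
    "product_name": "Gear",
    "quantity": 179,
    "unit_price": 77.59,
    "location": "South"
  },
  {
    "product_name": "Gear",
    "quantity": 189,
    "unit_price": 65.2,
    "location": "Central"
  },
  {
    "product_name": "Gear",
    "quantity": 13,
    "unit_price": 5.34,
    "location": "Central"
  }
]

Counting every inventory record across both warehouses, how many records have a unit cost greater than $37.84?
8

Schema mapping: "price_per_unit" (warehouse_beta) = "unit_price" (warehouse_alpha) = unit cost

Records > $37.84 in warehouse_beta: 4
Records > $37.84 in warehouse_alpha: 4

Total count: 4 + 4 = 8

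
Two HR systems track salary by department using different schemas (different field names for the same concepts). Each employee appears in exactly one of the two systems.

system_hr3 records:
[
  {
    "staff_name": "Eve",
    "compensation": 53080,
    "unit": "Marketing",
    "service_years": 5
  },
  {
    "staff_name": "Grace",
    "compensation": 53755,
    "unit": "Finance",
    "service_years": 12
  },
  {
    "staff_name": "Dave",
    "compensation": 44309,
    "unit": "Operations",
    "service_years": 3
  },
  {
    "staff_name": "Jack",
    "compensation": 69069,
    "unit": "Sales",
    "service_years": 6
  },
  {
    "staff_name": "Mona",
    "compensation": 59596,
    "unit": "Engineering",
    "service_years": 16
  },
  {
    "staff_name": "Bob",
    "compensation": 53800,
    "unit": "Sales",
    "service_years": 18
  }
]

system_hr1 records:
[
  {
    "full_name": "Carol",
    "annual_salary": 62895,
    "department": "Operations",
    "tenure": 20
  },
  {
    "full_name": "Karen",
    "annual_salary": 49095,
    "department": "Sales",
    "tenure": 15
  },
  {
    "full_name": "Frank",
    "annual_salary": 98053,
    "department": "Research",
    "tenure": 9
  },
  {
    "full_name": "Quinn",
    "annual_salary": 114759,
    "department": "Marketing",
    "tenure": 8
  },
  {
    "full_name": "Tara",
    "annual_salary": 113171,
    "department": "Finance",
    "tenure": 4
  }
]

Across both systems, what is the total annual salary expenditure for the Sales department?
171964

Schema mappings:
- "unit" (system_hr3) = "department" (system_hr1) = department
- "compensation" (system_hr3) = "annual_salary" (system_hr1) = salary

Sales salaries from system_hr3: 122869
Sales salaries from system_hr1: 49095

Total: 122869 + 49095 = 171964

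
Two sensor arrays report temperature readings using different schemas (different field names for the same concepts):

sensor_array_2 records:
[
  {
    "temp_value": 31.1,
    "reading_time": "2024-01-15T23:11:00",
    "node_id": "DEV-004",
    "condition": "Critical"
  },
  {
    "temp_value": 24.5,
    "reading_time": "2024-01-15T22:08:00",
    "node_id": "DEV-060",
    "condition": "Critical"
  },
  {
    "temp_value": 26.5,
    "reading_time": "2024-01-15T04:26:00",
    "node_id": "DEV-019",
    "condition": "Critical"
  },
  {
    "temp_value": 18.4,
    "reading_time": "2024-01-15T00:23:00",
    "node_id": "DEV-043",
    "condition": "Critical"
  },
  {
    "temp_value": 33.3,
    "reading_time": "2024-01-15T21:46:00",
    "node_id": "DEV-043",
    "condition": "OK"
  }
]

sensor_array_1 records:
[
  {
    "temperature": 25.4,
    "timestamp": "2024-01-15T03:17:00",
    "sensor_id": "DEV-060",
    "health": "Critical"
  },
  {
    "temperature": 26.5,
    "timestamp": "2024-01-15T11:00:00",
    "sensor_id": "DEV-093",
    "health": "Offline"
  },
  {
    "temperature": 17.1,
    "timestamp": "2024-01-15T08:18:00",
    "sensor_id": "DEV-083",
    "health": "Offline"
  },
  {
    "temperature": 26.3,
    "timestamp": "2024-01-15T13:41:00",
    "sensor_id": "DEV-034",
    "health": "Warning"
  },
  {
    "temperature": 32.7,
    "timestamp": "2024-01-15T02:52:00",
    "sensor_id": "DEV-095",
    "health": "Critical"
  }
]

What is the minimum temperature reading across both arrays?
17.1

Schema mapping: "temp_value" (sensor_array_2) = "temperature" (sensor_array_1) = temperature reading

Minimum in sensor_array_2: 18.4
Minimum in sensor_array_1: 17.1

Overall minimum: min(18.4, 17.1) = 17.1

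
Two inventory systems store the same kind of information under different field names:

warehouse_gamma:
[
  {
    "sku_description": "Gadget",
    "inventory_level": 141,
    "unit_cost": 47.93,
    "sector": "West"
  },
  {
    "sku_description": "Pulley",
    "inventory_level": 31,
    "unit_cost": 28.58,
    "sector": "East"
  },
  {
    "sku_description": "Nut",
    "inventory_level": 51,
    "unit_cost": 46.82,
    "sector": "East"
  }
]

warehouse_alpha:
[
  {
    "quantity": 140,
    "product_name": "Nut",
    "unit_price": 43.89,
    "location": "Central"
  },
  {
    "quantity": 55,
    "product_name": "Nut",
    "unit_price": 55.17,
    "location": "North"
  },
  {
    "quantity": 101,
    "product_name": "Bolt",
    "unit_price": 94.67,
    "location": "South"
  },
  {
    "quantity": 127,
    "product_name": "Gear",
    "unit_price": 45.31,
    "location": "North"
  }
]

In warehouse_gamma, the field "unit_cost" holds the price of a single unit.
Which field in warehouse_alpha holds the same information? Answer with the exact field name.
unit_price

In warehouse_gamma, "unit_cost" holds the price of a single unit.
The fields in warehouse_alpha are: "quantity", "product_name", "unit_price", "location".
"unit_price" is the match: the name refers to the same concept and its values are decimal currency amounts (e.g. 43.89, 55.17).
The other fields ("quantity", "product_name", "location") hold different kinds of data.

So "unit_cost" in warehouse_gamma corresponds to "unit_price" in warehouse_alpha.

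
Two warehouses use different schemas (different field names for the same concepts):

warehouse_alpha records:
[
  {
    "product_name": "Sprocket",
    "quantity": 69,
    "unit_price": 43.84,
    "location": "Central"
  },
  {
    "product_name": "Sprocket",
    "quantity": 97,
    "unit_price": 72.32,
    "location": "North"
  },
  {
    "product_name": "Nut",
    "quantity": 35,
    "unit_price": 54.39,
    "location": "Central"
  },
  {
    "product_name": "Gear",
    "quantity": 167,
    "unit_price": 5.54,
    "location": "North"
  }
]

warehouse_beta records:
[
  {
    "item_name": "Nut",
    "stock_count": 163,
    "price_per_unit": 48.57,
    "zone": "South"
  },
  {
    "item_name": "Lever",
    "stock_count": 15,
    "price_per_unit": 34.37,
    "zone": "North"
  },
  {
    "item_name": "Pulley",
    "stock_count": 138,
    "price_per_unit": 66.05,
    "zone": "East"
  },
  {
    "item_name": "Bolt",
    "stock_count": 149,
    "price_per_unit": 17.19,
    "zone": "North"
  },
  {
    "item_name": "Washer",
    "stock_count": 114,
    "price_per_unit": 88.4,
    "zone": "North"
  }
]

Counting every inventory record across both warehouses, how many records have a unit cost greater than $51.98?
4

Schema mapping: "unit_price" (warehouse_alpha) = "price_per_unit" (warehouse_beta) = unit cost

Records > $51.98 in warehouse_alpha: 2
Records > $51.98 in warehouse_beta: 2

Total count: 2 + 2 = 4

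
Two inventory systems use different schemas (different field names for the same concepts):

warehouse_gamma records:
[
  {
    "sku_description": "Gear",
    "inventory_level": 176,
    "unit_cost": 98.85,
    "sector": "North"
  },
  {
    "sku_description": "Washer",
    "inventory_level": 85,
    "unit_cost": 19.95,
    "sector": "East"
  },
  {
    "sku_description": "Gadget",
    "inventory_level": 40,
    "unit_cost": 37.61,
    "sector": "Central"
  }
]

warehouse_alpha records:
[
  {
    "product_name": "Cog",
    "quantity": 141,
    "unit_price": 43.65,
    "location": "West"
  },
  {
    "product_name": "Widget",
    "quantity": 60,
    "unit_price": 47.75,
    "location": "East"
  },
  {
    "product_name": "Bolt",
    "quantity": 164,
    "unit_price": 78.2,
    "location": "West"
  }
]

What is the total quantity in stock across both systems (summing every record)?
666

To reconcile these schemas, identify the field holding the quantity in stock in each system:
1. In warehouse_gamma it is "inventory_level"
2. In warehouse_alpha it is "quantity"

From warehouse_gamma: 176 + 85 + 40 = 301
From warehouse_alpha: 141 + 60 + 164 = 365

Total: 301 + 365 = 666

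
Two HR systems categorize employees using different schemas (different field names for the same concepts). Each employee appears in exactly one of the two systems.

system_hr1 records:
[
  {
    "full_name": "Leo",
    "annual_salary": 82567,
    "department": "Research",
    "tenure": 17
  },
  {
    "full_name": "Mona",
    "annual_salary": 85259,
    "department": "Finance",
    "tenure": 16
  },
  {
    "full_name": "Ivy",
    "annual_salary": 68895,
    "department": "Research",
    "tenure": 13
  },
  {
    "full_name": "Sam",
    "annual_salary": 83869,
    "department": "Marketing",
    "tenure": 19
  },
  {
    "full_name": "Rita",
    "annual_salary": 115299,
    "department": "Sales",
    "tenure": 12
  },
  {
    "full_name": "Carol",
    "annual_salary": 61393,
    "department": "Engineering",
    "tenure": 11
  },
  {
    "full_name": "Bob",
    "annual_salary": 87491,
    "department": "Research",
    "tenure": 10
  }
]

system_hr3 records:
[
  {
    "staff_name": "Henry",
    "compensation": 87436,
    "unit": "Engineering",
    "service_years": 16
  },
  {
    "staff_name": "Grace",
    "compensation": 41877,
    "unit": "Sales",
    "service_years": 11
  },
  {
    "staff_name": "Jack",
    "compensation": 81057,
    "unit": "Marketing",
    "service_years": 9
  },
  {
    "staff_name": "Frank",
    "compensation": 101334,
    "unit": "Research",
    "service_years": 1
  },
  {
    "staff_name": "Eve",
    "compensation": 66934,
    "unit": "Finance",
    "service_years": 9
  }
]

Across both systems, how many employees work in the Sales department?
2

Schema mapping: "department" (system_hr1) = "unit" (system_hr3) = department

Sales employees in system_hr1: 1
Sales employees in system_hr3: 1

Total in Sales: 1 + 1 = 2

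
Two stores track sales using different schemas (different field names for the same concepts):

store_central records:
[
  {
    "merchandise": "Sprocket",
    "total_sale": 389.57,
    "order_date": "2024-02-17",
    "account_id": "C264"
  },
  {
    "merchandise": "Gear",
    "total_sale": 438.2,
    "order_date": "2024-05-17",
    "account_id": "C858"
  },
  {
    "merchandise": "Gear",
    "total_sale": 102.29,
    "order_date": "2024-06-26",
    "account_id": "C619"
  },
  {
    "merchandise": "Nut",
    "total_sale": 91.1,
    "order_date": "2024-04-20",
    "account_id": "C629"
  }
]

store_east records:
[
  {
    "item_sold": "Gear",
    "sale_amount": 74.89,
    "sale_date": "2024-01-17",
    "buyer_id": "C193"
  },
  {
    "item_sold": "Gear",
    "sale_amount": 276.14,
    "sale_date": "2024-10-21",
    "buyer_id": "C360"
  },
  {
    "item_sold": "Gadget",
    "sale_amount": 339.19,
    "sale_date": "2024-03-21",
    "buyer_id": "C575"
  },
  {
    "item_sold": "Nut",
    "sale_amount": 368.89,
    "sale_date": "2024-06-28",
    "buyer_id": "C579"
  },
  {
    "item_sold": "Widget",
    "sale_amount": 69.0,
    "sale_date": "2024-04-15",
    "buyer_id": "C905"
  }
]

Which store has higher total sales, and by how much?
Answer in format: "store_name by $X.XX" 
store_east by $106.95

Schema mapping: "total_sale" (store_central) = "sale_amount" (store_east) = sale amount

Total for store_central: 1021.16
Total for store_east: 1128.11

Difference: |1021.16 - 1128.11| = 106.95
store_east has higher sales by $106.95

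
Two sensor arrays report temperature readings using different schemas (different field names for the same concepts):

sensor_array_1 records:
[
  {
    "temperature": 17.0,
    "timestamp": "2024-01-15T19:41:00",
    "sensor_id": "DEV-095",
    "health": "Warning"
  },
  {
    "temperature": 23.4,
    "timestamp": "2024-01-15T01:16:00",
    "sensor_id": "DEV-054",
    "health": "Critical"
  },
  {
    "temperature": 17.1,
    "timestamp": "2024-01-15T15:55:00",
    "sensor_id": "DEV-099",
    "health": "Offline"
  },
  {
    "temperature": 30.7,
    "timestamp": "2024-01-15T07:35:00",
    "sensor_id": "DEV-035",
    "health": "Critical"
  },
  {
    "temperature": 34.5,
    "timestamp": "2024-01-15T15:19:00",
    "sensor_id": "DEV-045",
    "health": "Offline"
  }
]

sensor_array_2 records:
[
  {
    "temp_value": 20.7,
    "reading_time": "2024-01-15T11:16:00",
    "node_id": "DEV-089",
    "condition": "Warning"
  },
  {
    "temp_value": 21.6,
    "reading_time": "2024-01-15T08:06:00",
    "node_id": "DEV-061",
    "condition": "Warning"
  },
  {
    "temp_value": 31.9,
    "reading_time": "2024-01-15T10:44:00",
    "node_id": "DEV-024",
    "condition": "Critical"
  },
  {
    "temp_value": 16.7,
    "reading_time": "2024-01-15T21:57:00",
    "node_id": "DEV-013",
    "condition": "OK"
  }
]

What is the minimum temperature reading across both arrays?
16.7

Schema mapping: "temperature" (sensor_array_1) = "temp_value" (sensor_array_2) = temperature reading

Minimum in sensor_array_1: 17.0
Minimum in sensor_array_2: 16.7

Overall minimum: min(17.0, 16.7) = 16.7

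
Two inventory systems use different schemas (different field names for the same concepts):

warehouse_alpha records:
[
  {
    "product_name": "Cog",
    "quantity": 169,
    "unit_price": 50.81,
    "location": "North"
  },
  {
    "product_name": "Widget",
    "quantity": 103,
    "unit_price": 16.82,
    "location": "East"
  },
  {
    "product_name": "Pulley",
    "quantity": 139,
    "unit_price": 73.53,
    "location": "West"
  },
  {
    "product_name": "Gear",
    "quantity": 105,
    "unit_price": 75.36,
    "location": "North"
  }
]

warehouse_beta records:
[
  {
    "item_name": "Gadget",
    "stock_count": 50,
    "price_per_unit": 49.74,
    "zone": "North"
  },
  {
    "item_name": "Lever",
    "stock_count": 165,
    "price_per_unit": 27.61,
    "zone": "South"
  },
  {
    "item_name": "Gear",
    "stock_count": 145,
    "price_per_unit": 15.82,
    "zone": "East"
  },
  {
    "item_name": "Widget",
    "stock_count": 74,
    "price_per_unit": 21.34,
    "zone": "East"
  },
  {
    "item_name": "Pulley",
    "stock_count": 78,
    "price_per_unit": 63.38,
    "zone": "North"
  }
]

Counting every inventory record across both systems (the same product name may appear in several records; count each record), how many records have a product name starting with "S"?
0

Schema mapping: "product_name" (warehouse_alpha) = "item_name" (warehouse_beta) = product name

Records with product name starting with "S" in warehouse_alpha: 0
Records with product name starting with "S" in warehouse_beta: 0

Total: 0 + 0 = 0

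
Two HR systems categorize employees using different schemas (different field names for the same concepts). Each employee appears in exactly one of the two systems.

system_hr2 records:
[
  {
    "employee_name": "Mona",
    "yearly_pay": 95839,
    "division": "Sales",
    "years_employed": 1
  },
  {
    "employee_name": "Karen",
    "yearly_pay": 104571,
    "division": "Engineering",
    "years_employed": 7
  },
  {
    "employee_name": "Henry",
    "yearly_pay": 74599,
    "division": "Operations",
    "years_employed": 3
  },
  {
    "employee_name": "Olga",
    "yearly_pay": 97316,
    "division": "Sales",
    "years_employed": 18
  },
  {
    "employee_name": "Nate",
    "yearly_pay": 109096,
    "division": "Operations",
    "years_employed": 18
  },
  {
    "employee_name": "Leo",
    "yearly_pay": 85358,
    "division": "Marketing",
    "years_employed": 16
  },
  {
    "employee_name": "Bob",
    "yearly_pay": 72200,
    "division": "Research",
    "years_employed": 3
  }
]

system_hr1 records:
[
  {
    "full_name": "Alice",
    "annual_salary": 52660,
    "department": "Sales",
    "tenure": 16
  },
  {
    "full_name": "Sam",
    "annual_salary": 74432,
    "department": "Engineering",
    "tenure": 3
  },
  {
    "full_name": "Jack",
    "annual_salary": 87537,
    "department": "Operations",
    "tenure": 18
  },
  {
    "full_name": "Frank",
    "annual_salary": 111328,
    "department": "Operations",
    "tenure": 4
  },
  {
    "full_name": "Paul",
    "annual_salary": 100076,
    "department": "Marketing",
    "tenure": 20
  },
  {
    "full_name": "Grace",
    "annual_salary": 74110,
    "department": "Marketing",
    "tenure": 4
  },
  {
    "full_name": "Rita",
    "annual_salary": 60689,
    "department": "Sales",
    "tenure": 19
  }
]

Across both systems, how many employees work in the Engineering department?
2

Schema mapping: "division" (system_hr2) = "department" (system_hr1) = department

Engineering employees in system_hr2: 1
Engineering employees in system_hr1: 1

Total in Engineering: 1 + 1 = 2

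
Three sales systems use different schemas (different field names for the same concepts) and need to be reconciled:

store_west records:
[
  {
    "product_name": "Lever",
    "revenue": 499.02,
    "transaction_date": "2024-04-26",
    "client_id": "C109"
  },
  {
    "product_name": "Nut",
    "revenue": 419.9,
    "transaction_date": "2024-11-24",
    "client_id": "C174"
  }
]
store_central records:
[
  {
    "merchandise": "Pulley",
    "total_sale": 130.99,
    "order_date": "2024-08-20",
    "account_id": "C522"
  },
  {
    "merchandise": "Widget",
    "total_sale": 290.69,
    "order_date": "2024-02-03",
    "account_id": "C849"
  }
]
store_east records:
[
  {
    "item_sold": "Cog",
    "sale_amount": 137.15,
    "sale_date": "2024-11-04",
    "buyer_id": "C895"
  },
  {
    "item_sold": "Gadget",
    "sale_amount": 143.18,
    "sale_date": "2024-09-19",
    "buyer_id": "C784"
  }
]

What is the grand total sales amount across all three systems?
1620.93

Schema reconciliation - all amount fields map to sale amount:

store_west (revenue): 918.92
store_central (total_sale): 421.68
store_east (sale_amount): 280.33

Grand total: 1620.93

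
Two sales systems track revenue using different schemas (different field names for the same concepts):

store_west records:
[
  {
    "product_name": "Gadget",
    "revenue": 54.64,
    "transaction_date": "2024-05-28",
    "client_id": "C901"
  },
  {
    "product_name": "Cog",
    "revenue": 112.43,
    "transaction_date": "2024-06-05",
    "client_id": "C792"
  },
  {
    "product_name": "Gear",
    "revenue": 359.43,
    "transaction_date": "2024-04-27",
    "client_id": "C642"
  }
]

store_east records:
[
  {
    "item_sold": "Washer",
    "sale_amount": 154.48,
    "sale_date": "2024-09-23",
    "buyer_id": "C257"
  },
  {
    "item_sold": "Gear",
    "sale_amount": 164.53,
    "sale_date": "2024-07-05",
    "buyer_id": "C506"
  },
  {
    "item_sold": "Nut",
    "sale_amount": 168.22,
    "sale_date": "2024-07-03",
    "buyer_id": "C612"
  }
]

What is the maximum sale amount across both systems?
359.43

Reconcile: "revenue" (store_west) = "sale_amount" (store_east) = sale amount

Maximum in store_west: 359.43
Maximum in store_east: 168.22

Overall maximum: max(359.43, 168.22) = 359.43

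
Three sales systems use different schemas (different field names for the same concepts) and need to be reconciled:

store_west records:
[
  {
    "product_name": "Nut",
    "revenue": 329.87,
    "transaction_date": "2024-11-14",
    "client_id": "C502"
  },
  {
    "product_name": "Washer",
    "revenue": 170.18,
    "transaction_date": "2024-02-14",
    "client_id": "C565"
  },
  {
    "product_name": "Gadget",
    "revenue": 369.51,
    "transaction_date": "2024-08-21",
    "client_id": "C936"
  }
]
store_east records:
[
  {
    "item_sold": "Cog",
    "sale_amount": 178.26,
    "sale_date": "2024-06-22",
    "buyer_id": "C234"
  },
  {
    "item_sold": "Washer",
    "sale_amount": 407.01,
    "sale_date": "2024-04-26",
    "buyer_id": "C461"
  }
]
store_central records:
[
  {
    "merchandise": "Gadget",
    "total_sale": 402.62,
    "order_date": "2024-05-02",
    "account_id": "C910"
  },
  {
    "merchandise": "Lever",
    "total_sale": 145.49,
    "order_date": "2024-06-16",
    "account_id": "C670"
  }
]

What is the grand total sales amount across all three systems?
2002.94

Schema reconciliation - all amount fields map to sale amount:

store_west (revenue): 869.56
store_east (sale_amount): 585.27
store_central (total_sale): 548.11

Grand total: 2002.94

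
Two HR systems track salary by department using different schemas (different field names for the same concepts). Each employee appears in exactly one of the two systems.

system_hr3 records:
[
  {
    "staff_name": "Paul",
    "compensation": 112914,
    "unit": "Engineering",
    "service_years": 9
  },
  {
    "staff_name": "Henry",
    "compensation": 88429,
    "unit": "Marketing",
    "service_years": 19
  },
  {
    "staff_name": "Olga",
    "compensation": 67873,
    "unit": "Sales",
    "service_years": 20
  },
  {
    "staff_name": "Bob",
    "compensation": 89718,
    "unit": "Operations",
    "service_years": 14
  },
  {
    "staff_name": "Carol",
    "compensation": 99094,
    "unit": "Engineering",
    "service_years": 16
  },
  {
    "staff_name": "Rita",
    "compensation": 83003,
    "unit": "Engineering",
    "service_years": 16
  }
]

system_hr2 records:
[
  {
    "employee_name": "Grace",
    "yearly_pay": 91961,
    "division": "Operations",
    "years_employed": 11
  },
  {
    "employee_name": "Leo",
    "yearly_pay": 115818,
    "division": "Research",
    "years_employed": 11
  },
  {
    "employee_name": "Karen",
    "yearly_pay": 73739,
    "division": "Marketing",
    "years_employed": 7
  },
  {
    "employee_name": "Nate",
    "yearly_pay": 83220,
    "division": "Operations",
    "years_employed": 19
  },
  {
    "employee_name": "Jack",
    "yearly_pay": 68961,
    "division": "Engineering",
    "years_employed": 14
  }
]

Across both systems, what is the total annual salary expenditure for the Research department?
115818

Schema mappings:
- "unit" (system_hr3) = "division" (system_hr2) = department
- "compensation" (system_hr3) = "yearly_pay" (system_hr2) = salary

Research salaries from system_hr3: 0
Research salaries from system_hr2: 115818

Total: 0 + 115818 = 115818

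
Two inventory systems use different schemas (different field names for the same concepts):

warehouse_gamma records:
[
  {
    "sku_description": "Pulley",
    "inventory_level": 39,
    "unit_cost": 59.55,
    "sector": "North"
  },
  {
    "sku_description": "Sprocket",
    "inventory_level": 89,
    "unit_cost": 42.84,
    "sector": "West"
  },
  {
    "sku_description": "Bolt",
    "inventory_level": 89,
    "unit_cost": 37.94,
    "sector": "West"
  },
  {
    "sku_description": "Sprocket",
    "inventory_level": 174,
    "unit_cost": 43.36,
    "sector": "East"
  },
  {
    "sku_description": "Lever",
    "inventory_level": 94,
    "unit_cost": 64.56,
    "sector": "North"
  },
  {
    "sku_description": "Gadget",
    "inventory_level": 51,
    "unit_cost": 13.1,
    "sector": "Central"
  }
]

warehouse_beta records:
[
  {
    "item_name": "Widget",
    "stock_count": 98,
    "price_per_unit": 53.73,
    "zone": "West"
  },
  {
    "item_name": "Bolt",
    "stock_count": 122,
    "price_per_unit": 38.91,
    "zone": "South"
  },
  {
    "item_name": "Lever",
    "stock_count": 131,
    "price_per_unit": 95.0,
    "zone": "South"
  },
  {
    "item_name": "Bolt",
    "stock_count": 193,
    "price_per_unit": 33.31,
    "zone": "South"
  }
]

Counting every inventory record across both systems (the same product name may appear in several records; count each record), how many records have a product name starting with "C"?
0

Schema mapping: "sku_description" (warehouse_gamma) = "item_name" (warehouse_beta) = product name

Records with product name starting with "C" in warehouse_gamma: 0
Records with product name starting with "C" in warehouse_beta: 0

Total: 0 + 0 = 0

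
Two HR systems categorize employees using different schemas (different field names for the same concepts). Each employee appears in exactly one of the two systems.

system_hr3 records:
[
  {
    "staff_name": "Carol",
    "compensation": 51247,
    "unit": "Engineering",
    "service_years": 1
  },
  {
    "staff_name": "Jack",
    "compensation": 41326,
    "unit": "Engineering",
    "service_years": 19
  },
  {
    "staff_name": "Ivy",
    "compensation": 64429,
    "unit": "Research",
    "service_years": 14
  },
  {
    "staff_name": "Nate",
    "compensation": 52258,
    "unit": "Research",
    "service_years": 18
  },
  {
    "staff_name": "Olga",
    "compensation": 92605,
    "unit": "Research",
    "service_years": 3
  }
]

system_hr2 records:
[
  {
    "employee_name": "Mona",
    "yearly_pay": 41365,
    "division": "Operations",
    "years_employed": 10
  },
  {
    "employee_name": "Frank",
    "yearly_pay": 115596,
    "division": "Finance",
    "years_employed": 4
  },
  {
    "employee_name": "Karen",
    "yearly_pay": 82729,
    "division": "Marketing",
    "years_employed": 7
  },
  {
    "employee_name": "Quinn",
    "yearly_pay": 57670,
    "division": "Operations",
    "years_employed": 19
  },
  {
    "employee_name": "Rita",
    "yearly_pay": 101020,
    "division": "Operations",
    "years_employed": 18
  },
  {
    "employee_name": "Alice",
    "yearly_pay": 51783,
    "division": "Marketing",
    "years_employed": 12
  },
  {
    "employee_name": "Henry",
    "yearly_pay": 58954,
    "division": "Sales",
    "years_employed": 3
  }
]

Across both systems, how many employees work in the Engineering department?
2

Schema mapping: "unit" (system_hr3) = "division" (system_hr2) = department

Engineering employees in system_hr3: 2
Engineering employees in system_hr2: 0

Total in Engineering: 2 + 0 = 2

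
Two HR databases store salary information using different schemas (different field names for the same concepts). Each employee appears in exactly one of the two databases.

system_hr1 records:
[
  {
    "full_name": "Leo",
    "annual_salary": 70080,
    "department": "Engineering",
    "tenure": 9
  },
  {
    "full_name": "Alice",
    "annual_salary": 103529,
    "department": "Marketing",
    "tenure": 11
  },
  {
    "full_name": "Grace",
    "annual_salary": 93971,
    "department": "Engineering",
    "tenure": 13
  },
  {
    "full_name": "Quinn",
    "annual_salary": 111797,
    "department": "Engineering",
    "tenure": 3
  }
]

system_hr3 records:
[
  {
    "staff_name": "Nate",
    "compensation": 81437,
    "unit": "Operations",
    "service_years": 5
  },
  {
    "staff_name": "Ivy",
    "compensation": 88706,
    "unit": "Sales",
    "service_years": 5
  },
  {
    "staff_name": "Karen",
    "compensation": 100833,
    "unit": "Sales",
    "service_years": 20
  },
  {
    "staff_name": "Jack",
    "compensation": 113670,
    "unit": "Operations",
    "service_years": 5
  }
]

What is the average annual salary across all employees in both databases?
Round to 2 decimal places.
95502.88

Schema mapping: "annual_salary" (system_hr1) = "compensation" (system_hr3) = annual salary

All salaries: [70080, 103529, 93971, 111797, 81437, 88706, 100833, 113670]
Sum: 764023
Count: 8
Average: 764023 / 8 = 95502.88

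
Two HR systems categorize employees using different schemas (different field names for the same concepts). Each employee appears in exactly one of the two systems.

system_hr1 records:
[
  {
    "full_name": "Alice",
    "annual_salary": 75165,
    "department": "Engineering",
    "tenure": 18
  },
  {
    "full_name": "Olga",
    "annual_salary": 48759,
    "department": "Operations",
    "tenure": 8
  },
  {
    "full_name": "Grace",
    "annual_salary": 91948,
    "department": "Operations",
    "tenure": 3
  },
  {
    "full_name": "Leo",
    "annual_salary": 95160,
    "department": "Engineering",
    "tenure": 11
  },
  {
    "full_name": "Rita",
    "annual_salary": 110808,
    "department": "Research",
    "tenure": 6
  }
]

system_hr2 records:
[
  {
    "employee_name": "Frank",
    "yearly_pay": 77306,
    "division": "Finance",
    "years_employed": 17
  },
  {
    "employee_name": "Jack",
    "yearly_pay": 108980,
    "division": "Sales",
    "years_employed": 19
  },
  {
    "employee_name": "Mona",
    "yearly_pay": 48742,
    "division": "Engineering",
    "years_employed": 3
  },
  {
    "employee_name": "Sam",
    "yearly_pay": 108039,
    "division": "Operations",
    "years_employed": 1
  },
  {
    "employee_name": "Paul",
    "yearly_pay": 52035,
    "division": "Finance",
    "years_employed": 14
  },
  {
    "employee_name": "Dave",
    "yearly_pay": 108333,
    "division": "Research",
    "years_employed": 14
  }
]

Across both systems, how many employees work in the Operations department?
3

Schema mapping: "department" (system_hr1) = "division" (system_hr2) = department

Operations employees in system_hr1: 2
Operations employees in system_hr2: 1

Total in Operations: 2 + 1 = 3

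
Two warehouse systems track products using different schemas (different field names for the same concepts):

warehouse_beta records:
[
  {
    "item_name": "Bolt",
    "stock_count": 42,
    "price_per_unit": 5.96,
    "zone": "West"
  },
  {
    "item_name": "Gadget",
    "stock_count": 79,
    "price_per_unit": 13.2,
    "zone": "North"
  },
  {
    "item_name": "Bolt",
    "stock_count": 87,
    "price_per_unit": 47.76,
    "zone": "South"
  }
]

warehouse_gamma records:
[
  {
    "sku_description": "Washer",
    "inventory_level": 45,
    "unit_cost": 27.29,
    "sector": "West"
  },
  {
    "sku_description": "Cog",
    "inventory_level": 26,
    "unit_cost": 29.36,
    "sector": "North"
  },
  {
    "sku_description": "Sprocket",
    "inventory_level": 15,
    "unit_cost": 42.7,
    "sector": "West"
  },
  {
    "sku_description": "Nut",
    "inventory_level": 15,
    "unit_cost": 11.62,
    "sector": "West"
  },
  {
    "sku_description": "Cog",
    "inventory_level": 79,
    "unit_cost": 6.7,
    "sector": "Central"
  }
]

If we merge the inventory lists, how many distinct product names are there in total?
6

Schema mapping: "item_name" (warehouse_beta) = "sku_description" (warehouse_gamma) = product name

Products in warehouse_beta: ['Bolt', 'Gadget']
Products in warehouse_gamma: ['Cog', 'Nut', 'Sprocket', 'Washer']

Union (unique products): ['Bolt', 'Cog', 'Gadget', 'Nut', 'Sprocket', 'Washer']
Count: 6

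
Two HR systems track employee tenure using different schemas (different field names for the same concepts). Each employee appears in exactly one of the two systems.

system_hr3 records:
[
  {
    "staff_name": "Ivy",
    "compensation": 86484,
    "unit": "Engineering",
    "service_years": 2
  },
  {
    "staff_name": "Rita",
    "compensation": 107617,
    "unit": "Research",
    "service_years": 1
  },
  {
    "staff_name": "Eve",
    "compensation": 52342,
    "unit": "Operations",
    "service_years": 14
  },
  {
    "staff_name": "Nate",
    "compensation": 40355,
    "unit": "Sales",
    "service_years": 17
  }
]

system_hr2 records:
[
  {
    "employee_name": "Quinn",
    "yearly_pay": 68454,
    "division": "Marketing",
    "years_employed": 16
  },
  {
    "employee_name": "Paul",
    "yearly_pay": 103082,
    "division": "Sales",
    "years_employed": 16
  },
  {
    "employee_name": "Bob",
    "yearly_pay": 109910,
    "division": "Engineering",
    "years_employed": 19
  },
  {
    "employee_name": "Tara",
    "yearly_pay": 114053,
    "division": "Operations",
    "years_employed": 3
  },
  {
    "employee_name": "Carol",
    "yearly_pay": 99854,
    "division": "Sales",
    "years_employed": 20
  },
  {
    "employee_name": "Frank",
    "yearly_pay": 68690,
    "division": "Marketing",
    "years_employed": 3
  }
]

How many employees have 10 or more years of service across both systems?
6

Reconcile schemas: "service_years" (system_hr3) = "years_employed" (system_hr2) = years of service

From system_hr3: 2 employees with >= 10 years
From system_hr2: 4 employees with >= 10 years

Total: 2 + 4 = 6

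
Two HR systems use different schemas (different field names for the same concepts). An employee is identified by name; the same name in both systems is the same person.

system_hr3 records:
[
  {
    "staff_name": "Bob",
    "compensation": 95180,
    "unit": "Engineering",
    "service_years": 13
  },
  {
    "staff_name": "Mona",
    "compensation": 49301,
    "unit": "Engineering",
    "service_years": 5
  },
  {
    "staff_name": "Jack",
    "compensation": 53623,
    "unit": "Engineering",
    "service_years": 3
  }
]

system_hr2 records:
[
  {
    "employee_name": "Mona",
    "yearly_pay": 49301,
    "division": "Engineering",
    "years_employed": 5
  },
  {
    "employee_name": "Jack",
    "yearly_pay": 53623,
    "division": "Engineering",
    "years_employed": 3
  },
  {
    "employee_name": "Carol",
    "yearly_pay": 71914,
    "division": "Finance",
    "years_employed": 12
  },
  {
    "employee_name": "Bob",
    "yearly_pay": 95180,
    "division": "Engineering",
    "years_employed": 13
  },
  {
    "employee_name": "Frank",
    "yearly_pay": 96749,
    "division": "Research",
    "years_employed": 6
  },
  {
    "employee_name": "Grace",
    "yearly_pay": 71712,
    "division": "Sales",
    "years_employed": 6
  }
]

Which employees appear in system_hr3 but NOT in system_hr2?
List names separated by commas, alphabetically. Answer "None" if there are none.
None

Schema mapping: "staff_name" (system_hr3) = "employee_name" (system_hr2) = employee name

Names in system_hr3: ['Bob', 'Jack', 'Mona']
Names in system_hr2: ['Bob', 'Carol', 'Frank', 'Grace', 'Jack', 'Mona']

In system_hr3 but not system_hr2: None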